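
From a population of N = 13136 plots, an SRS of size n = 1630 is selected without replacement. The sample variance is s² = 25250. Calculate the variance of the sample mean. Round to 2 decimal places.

13.57

Under SRS without replacement, Var(ȳ) = (1 − f)·s²/n with f = n/N = 1630/13136 = 0.12408648.
Var(ȳ) = (1 − 0.12408648)·25250/1630 = 0.87591352·15.490798 = 13.568599.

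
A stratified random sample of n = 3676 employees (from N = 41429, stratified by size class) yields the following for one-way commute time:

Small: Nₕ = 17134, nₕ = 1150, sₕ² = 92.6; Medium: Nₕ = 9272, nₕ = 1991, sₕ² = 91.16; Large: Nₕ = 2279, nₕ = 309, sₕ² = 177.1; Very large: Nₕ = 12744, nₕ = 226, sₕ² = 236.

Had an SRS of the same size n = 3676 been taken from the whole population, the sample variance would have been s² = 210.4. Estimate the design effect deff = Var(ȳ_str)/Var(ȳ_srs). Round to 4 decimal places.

Var(ȳ_str) = Σ Wₕ²(1−fₕ)sₕ²/nₕ with Wₕ = Nₕ/41429:
  Small: (17134/41429)²·(1−1150/17134)·92.6/1150 = 0.012848383
  Medium: (9272/41429)²·(1−1991/9272)·91.16/1991 = 0.0018008959
  Large: (2279/41429)²·(1−309/2279)·177.1/309 = 0.0014992075
  Very large: (12744/41429)²·(1−226/12744)·236/226 = 0.097058902
  → Var(ȳ_str) = 0.11320739.
Var(ȳ_srs) = (1 − 3676/41429)·210.4/3676 = 0.052157558.
deff = 0.11320739 / 0.052157558 = 2.1705.

2.1705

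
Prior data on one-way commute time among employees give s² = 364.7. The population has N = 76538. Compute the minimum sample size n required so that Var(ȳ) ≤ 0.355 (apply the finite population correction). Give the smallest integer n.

1014

Without fpc, n₀ = s²/D = 364.7/0.355 = 1027.3239.
With fpc, (1 − n/N)·s²/n ≤ D requires n ≥ n₀/(1 + n₀/N) = 1027.3239/(1 + 1027.3239/76538) = 1013.7174.
Rounding up, n = 1014.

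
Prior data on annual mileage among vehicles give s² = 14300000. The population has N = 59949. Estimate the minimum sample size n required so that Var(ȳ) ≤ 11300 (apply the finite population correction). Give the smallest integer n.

1240

Without fpc, n₀ = s²/D = 14300000/11300 = 1265.4867.
With fpc, (1 − n/N)·s²/n ≤ D requires n ≥ n₀/(1 + n₀/N) = 1265.4867/(1 + 1265.4867/59949) = 1239.3253.
Rounding up, n = 1240.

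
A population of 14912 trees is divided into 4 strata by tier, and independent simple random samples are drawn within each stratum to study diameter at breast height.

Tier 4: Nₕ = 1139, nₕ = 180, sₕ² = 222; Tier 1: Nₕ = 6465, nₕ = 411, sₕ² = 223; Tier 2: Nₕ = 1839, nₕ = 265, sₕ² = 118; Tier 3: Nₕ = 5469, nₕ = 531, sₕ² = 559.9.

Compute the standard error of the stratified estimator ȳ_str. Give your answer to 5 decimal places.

0.48519

Var(ȳ_str) = Σₕ Wₕ²(1 − fₕ)sₕ²/nₕ with Wₕ = Nₕ/N, N = 14912.
Tier 4: Wₕ = 0.07638144; term = 0.07638144²·(1 − 0.15803336)·222/180 = 0.0060583033.
Tier 1: Wₕ = 0.43354345; term = 0.43354345²·(1 − 0.06357309)·223/411 = 0.095499742.
Tier 2: Wₕ = 0.12332350; term = 0.12332350²·(1 − 0.14410005)·118/265 = 0.0057962993.
Tier 3: Wₕ = 0.36675161; term = 0.36675161²·(1 − 0.09709270)·559.9/531 = 0.12805695.
Sum = 0.23541129.
SE = √(0.23541129) = 0.48519.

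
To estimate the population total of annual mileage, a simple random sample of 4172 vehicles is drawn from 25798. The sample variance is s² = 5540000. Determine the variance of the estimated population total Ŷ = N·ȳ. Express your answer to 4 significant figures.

7.408 × 10^11

Var(Ŷ) = N²·Var(ȳ) = N²·(1 − n/N)·s²/n.
f = 4172/25798 = 0.16171796; Var(ȳ) = 0.83828204·5540000/4172 = 1113.155.
Var(Ŷ) = 25798² · 1113.155 = 7.4084562 × 10^11.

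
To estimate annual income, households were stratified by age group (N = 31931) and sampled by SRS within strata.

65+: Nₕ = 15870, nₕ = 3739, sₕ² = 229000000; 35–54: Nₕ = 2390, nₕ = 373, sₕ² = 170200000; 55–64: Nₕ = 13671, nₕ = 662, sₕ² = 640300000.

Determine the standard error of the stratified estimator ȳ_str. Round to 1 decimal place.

427.1

Var(ȳ_str) = Σₕ Wₕ²(1 − fₕ)sₕ²/nₕ with Wₕ = Nₕ/N, N = 31931.
65+: Wₕ = 0.49700918; term = 0.49700918²·(1 − 0.23560176)·229000000/3739 = 11564.544.
35–54: Wₕ = 0.07484889; term = 0.07484889²·(1 − 0.15606695)·170200000/373 = 2157.3941.
55–64: Wₕ = 0.42814193; term = 0.42814193²·(1 − 0.04842367)·640300000/662 = 168711.49.
Sum = 182433.43.
SE = √(182433.43) = 427.1.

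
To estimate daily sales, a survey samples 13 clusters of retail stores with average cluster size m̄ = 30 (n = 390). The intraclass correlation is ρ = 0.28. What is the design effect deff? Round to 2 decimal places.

9.12

deff = 1 + (30 − 1)·0.28 = 1 + 8.12 = 9.12.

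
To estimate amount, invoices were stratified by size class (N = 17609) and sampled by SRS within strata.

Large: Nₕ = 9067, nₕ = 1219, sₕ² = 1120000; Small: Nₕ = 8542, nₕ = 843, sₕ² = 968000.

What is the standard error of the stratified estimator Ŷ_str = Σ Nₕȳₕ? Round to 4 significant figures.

375400

Var(Ŷ_str) = Σₕ Nₕ²(1 − fₕ)sₕ²/nₕ.
Large: 9067²·(1 − 1219/9067)·1120000/1219 = 6.5378797 × 10^10.
Small: 8542²·(1 − 843/8542)·968000/843 = 7.5516468 × 10^10.
Sum = 1.4089527 × 10^11.
SE = √(1.4089527 × 10^11) = 375400.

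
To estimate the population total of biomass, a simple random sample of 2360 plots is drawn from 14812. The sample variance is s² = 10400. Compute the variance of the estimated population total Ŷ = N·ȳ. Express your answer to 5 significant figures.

Var(Ŷ) = N²·Var(ȳ) = N²·(1 − n/N)·s²/n.
f = 2360/14812 = 0.15933027; Var(ȳ) = 0.84066973·10400/2360 = 3.7046463.
Var(Ŷ) = 14812² · 3.7046463 = 8.1278215 × 10^8.

8.1278 × 10^8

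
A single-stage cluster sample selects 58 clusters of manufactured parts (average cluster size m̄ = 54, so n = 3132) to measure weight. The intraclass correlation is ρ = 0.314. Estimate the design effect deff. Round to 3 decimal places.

17.642

deff = 1 + (54 − 1)·0.314 = 1 + 16.642 = 17.642.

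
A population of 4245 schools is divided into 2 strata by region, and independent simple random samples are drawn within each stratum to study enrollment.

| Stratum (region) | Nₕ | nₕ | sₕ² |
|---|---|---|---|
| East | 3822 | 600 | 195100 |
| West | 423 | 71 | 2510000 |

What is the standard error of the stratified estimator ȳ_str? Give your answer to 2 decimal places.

22.68

Var(ȳ_str) = Σₕ Wₕ²(1 − fₕ)sₕ²/nₕ with Wₕ = Nₕ/N, N = 4245.
East: Wₕ = 0.90035336; term = 0.90035336²·(1 − 0.15698587)·195100/600 = 222.21166.
West: Wₕ = 0.09964664; term = 0.09964664²·(1 − 0.16784870)·2510000/71 = 292.10771.
Sum = 514.31937.
SE = √(514.31937) = 22.68.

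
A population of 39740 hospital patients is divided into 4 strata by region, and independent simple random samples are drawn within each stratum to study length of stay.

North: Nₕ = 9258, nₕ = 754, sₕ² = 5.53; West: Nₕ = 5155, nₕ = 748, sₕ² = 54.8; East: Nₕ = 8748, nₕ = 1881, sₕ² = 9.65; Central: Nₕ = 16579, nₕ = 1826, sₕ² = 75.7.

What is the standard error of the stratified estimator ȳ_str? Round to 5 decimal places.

0.08964

Var(ȳ_str) = Σₕ Wₕ²(1 − fₕ)sₕ²/nₕ with Wₕ = Nₕ/N, N = 39740.
North: Wₕ = 0.23296427; term = 0.23296427²·(1 − 0.08144308)·5.53/754 = 3.6562719 × 10^-4.
West: Wₕ = 0.12971817; term = 0.12971817²·(1 − 0.14510184)·54.8/748 = 0.0010538892.
East: Wₕ = 0.22013085; term = 0.22013085²·(1 − 0.21502058)·9.65/1881 = 1.9514553 × 10^-4.
Central: Wₕ = 0.41718671; term = 0.41718671²·(1 − 0.11013933)·75.7/1826 = 0.0064206361.
Sum = 0.008035298.
SE = √(0.008035298) = 0.08964.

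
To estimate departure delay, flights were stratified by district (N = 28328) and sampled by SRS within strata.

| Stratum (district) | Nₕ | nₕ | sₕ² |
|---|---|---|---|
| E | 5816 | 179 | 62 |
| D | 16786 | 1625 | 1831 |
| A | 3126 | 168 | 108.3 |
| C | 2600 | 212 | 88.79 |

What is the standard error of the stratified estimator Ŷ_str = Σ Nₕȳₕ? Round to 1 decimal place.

Var(Ŷ_str) = Σₕ Nₕ²(1 − fₕ)sₕ²/nₕ.
E: 5816²·(1 − 179/5816)·62/179 = 1.1355626 × 10^7.
D: 16786²·(1 − 1625/16786)·1831/1625 = 2.8675437 × 10^8.
A: 3126²·(1 − 168/3126)·108.3/168 = 5.9608243 × 10^6.
C: 2600²·(1 − 212/2600)·88.79/212 = 2.6003743 × 10^6.
Sum = 3.0667119 × 10^8.
SE = √(3.0667119 × 10^8) = 17512.0.

17512.0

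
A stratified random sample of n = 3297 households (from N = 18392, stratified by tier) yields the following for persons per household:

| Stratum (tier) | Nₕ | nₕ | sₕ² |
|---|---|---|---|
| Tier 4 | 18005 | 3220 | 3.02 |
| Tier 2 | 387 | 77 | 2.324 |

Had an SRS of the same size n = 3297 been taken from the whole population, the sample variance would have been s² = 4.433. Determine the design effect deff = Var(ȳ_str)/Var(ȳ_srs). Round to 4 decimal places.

0.6785

Var(ȳ_str) = Σ Wₕ²(1−fₕ)sₕ²/nₕ with Wₕ = Nₕ/18392:
  Tier 4: (18005/18392)²·(1−3220/18005)·3.02/3220 = 7.3808709 × 10^-4
  Tier 2: (387/18392)²·(1−77/387)·2.324/77 = 1.0704346 × 10^-5
  → Var(ȳ_str) = 7.4879144 × 10^-4.
Var(ȳ_srs) = (1 − 3297/18392)·4.433/3297 = 0.0011035269.
deff = (7.4879144 × 10^-4) / 0.0011035269 = 0.6785.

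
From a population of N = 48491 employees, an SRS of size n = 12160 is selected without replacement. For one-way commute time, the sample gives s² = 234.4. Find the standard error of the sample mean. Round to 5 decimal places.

Under SRS without replacement, Var(ȳ) = (1 − f)·s²/n with f = n/N = 12160/48491 = 0.25076818.
Var(ȳ) = (1 − 0.25076818)·234.4/12160 = 0.74923182·0.019276316 = 0.014442429.
SE(ȳ) = √(0.014442429) = 0.12018.

0.12018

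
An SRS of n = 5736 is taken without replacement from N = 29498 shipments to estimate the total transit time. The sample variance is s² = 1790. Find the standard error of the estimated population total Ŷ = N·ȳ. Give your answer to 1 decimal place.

Var(Ŷ) = N²·Var(ȳ) = N²·(1 − n/N)·s²/n.
f = 5736/29498 = 0.19445386; Var(ȳ) = 0.80554614·1790/5736 = 0.25138208.
Var(Ŷ) = 29498² · 0.25138208 = 2.1873559 × 10^8.
SE(Ŷ) = √(2.1873559 × 10^8) = 14789.7.

14789.7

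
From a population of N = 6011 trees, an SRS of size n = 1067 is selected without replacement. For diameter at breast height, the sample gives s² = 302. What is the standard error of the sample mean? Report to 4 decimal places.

0.4825

Under SRS without replacement, Var(ȳ) = (1 − f)·s²/n with f = n/N = 1067/6011 = 0.17750790.
Var(ȳ) = (1 − 0.17750790)·302/1067 = 0.82249210·0.28303655 = 0.23279533.
SE(ȳ) = √(0.23279533) = 0.4825.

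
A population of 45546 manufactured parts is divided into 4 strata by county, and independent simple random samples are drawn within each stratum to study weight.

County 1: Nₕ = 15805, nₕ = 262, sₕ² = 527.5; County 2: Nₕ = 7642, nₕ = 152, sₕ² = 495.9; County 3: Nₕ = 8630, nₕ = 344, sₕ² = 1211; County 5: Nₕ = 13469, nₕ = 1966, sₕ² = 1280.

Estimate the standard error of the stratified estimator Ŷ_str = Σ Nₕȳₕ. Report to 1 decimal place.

32155.0

Var(Ŷ_str) = Σₕ Nₕ²(1 − fₕ)sₕ²/nₕ.
County 1: 15805²·(1 − 262/15805)·527.5/262 = 4.9459591 × 10^8.
County 2: 7642²·(1 − 152/7642)·495.9/152 = 1.8674087 × 10^8.
County 3: 8630²·(1 − 344/8630)·1211/344 = 2.5173374 × 10^8.
County 5: 13469²·(1 − 1966/13469)·1280/1966 = 1.0087253 × 10^8.
Sum = 1.0339431 × 10^9.
SE = √(1.0339431 × 10^9) = 32155.0.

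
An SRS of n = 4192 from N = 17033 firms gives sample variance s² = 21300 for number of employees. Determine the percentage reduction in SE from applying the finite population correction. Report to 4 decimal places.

f = n/N = 4192/17033 = 0.24611049.
SE_no-fpc = √(s²/n) = 2.2541311; SE_fpc = √((1−f)s²/n) = 1.9571901.
Ratio = √(1−f) = 0.86826811. Reduction = 100·(1 − 0.86826811) = 13.1732%.

13.1732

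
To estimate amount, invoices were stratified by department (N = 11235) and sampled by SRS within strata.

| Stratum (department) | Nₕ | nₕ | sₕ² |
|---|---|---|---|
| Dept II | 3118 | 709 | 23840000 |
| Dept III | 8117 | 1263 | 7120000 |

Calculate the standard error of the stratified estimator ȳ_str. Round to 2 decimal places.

Var(ȳ_str) = Σₕ Wₕ²(1 − fₕ)sₕ²/nₕ with Wₕ = Nₕ/N, N = 11235.
Dept II: Wₕ = 0.27752559; term = 0.27752559²·(1 − 0.22738935)·23840000/709 = 2000.9064.
Dept III: Wₕ = 0.72247441; term = 0.72247441²·(1 − 0.15559936)·7120000/1263 = 2484.6781.
Sum = 4485.5845.
SE = √(4485.5845) = 66.97.

66.97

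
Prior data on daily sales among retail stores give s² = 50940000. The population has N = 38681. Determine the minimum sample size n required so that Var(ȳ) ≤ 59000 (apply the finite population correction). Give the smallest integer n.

845

Without fpc, n₀ = s²/D = 50940000/59000 = 863.3898.
With fpc, (1 − n/N)·s²/n ≤ D requires n ≥ n₀/(1 + n₀/N) = 863.3898/(1 + 863.3898/38681) = 844.5390.
Rounding up, n = 845.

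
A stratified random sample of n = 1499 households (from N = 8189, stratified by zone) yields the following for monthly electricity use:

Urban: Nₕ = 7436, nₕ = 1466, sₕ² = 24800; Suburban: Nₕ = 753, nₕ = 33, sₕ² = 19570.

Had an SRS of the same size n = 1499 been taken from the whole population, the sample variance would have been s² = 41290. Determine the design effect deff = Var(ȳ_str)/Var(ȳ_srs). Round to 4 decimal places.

0.7107

Var(ȳ_str) = Σ Wₕ²(1−fₕ)sₕ²/nₕ with Wₕ = Nₕ/8189:
  Urban: (7436/8189)²·(1−1466/7436)·24800/1466 = 11.198753
  Suburban: (753/8189)²·(1−33/753)·19570/33 = 4.7944922
  → Var(ȳ_str) = 15.993245.
Var(ȳ_srs) = (1 − 1499/8189)·41290/1499 = 22.5029.
deff = 15.993245 / 22.5029 = 0.7107.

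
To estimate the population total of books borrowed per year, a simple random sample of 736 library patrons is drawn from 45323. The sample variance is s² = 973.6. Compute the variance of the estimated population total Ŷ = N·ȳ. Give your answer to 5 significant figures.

2.6732 × 10^9

Var(Ŷ) = N²·Var(ȳ) = N²·(1 − n/N)·s²/n.
f = 736/45323 = 0.01623900; Var(ȳ) = 0.98376100·973.6/736 = 1.3013447.
Var(Ŷ) = 45323² · 1.3013447 = 2.6731889 × 10^9.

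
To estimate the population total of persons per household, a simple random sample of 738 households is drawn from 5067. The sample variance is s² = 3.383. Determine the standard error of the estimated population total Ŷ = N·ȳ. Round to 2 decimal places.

Var(Ŷ) = N²·Var(ȳ) = N²·(1 − n/N)·s²/n.
f = 738/5067 = 0.14564831; Var(ȳ) = 0.85435169·3.383/738 = 0.0039163574.
Var(Ŷ) = 5067² · 0.0039163574 = 100550.47.
SE(Ŷ) = √(100550.47) = 317.10.

317.10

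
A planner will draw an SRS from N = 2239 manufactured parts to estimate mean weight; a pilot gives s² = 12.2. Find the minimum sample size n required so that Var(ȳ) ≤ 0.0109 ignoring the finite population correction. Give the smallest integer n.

Without fpc, n₀ = s²/D = 12.2/0.0109 = 1119.2661.
Rounding up, n = 1120.

1120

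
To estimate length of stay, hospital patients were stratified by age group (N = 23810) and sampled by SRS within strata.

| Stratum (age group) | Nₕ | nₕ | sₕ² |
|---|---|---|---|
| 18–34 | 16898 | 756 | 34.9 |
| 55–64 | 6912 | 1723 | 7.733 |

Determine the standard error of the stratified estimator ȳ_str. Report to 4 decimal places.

Var(ȳ_str) = Σₕ Wₕ²(1 − fₕ)sₕ²/nₕ with Wₕ = Nₕ/N, N = 23810.
18–34: Wₕ = 0.70970181; term = 0.70970181²·(1 − 0.04473902)·34.9/756 = 0.02221148.
55–64: Wₕ = 0.29029819; term = 0.29029819²·(1 − 0.24927662)·7.733/1723 = 2.8394311 × 10^-4.
Sum = 0.022495423.
SE = √(0.022495423) = 0.1500.

0.1500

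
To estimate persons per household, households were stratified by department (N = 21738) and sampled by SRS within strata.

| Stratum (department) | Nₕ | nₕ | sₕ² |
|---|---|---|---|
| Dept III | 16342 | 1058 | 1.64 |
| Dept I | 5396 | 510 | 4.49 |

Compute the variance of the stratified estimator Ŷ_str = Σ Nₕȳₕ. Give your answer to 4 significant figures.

Var(Ŷ_str) = Σₕ Nₕ²(1 − fₕ)sₕ²/nₕ.
Dept III: 16342²·(1 − 1058/16342)·1.64/1058 = 387168.86.
Dept I: 5396²·(1 − 510/5396)·4.49/510 = 232114.12.
Sum = 619282.98.

619300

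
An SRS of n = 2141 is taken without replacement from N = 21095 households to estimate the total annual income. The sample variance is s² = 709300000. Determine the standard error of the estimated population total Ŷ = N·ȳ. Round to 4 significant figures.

1.151 × 10^7

Var(Ŷ) = N²·Var(ȳ) = N²·(1 − n/N)·s²/n.
f = 2141/21095 = 0.10149324; Var(ȳ) = 0.89850676·709300000/2141 = 297669.71.
Var(Ŷ) = 21095² · 297669.71 = 1.3246273 × 10^14.
SE(Ŷ) = √(1.3246273 × 10^14) = 1.151 × 10^7.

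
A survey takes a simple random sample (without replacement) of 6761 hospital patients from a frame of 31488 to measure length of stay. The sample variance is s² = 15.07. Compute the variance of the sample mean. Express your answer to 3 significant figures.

0.00175

Under SRS without replacement, Var(ȳ) = (1 − f)·s²/n with f = n/N = 6761/31488 = 0.21471672.
Var(ȳ) = (1 − 0.21471672)·15.07/6761 = 0.78528328·0.0022289602 = 0.0017503652.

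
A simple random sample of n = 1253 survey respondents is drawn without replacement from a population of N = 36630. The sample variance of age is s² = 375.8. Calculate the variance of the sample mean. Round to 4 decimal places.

Under SRS without replacement, Var(ȳ) = (1 − f)·s²/n with f = n/N = 1253/36630 = 0.03420693.
Var(ȳ) = (1 − 0.03420693)·375.8/1253 = 0.96579307·0.29992019 = 0.28966084.

0.2897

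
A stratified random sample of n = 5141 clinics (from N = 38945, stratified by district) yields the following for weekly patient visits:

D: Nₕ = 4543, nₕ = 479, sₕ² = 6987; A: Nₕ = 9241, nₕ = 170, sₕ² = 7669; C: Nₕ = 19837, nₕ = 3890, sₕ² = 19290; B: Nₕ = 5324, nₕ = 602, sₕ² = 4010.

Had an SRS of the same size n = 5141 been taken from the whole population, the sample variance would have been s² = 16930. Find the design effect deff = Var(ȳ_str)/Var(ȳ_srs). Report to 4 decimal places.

Var(ȳ_str) = Σ Wₕ²(1−fₕ)sₕ²/nₕ with Wₕ = Nₕ/38945:
  D: (4543/38945)²·(1−479/4543)·6987/479 = 0.17756127
  A: (9241/38945)²·(1−170/9241)·7669/170 = 2.4932196
  C: (19837/38945)²·(1−3890/19837)·19290/3890 = 1.0342706
  B: (5324/38945)²·(1−602/5324)·4010/602 = 0.11041002
  → Var(ȳ_str) = 3.8154615.
Var(ȳ_srs) = (1 − 5141/38945)·16930/5141 = 2.858418.
deff = 3.8154615 / 2.858418 = 1.3348.

1.3348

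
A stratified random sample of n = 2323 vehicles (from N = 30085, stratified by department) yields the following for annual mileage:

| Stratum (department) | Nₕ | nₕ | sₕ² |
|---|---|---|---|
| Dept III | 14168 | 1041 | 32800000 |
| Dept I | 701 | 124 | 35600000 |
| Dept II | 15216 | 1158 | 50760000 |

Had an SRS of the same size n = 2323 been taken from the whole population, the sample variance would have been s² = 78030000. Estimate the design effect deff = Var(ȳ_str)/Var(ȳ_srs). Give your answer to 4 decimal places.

Var(ȳ_str) = Σ Wₕ²(1−fₕ)sₕ²/nₕ with Wₕ = Nₕ/30085:
  Dept III: (14168/30085)²·(1−1041/14168)·32800000/1041 = 6474.3641
  Dept I: (701/30085)²·(1−124/701)·35600000/124 = 128.29866
  Dept II: (15216/30085)²·(1−1158/15216)·50760000/1158 = 10359.459
  → Var(ȳ_str) = 16962.122.
Var(ȳ_srs) = (1 − 2323/30085)·78030000/2323 = 30996.534.
deff = 16962.122 / 30996.534 = 0.5472.

0.5472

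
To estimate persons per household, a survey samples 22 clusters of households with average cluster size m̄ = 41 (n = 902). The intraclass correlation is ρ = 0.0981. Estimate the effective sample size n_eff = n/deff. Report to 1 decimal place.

deff = 1 + (41 − 1)·0.0981 = 1 + 3.924 = 4.924.
n_eff = 902 / 4.924 = 183.2.

183.2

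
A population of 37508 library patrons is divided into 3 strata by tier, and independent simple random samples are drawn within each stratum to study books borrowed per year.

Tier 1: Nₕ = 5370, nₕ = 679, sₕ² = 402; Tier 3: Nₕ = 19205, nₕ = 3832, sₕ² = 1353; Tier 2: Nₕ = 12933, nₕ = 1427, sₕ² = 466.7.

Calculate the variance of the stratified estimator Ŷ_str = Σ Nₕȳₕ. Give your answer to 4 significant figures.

Var(Ŷ_str) = Σₕ Nₕ²(1 − fₕ)sₕ²/nₕ.
Tier 1: 5370²·(1 − 679/5370)·402/679 = 1.4914064 × 10^7.
Tier 3: 19205²·(1 − 3832/19205)·1353/3832 = 1.042426 × 10^8.
Tier 2: 12933²·(1 − 1427/12933)·466.7/1427 = 4.8667325 × 10^7.
Sum = 1.6782399 × 10^8.

1.678 × 10^8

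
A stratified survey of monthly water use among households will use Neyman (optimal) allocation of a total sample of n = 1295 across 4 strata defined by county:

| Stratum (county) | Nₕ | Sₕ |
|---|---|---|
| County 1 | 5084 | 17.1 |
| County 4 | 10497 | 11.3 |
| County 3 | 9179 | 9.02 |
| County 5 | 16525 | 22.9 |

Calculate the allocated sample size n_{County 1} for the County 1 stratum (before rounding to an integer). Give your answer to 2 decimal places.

Neyman allocation: nₕ = n·NₕSₕ / Σⱼ NⱼSⱼ.
Σ NⱼSⱼ = 5084·17.1 + 10497·11.3 + 9179·9.02 + 16525·22.9 = 666769.58.
n_{County 1} = 1295·5084·17.1 / 666769.58 = 168.85.

168.85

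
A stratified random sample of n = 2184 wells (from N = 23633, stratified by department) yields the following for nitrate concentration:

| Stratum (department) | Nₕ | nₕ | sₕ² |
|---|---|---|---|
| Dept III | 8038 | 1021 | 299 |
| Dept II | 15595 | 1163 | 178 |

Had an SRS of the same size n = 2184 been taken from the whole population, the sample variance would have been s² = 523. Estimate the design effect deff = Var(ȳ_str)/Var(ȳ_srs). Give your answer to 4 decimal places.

0.4198

Var(ȳ_str) = Σ Wₕ²(1−fₕ)sₕ²/nₕ with Wₕ = Nₕ/23633:
  Dept III: (8038/23633)²·(1−1021/8038)·299/1021 = 0.029573806
  Dept II: (15595/23633)²·(1−1163/15595)·178/1163 = 0.061675755
  → Var(ȳ_str) = 0.091249561.
Var(ȳ_srs) = (1 − 2184/23633)·523/2184 = 0.21733879.
deff = 0.091249561 / 0.21733879 = 0.4198.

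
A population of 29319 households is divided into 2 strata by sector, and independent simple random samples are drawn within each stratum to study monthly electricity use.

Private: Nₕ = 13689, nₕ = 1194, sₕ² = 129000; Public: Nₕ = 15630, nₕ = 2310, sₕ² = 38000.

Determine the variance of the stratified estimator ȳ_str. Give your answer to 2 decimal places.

25.48

Var(ȳ_str) = Σₕ Wₕ²(1 − fₕ)sₕ²/nₕ with Wₕ = Nₕ/N, N = 29319.
Private: Wₕ = 0.46689860; term = 0.46689860²·(1 − 0.08722332)·129000/1194 = 21.497852.
Public: Wₕ = 0.53310140; term = 0.53310140²·(1 − 0.14779271)·38000/2310 = 3.9841576.
Sum = 25.48201.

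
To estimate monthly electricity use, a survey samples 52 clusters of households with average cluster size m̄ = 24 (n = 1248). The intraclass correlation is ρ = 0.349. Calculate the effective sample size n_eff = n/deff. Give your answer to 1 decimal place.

deff = 1 + (24 − 1)·0.349 = 1 + 8.027 = 9.027.
n_eff = 1248 / 9.027 = 138.3.

138.3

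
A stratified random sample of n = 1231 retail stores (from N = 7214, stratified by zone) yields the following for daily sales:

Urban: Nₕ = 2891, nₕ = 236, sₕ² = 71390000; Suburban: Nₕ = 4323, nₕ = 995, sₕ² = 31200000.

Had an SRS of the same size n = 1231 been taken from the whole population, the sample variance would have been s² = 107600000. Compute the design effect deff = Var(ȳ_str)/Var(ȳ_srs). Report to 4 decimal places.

0.7350

Var(ȳ_str) = Σ Wₕ²(1−fₕ)sₕ²/nₕ with Wₕ = Nₕ/7214:
  Urban: (2891/7214)²·(1−236/2891)·71390000/236 = 44615.495
  Suburban: (4323/7214)²·(1−995/4323)·31200000/995 = 8668.5766
  → Var(ȳ_str) = 53284.072.
Var(ȳ_srs) = (1 − 1231/7214)·107600000/1231 = 72493.169.
deff = 53284.072 / 72493.169 = 0.7350.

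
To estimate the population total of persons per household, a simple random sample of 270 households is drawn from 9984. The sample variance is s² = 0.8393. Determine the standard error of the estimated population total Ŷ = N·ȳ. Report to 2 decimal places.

Var(Ŷ) = N²·Var(ȳ) = N²·(1 − n/N)·s²/n.
f = 270/9984 = 0.02704327; Var(ȳ) = 0.97295673·0.8393/270 = 0.003024454.
Var(Ŷ) = 9984² · 0.003024454 = 301478.35.
SE(Ŷ) = √(301478.35) = 549.07.

549.07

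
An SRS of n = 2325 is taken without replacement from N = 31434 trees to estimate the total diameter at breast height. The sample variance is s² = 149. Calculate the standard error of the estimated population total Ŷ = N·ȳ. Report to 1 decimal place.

7657.6

Var(Ŷ) = N²·Var(ȳ) = N²·(1 − n/N)·s²/n.
f = 2325/31434 = 0.07396450; Var(ȳ) = 0.92603550·149/2325 = 0.059345931.
Var(Ŷ) = 31434² · 0.059345931 = 5.8639498 × 10^7.
SE(Ŷ) = √(5.8639498 × 10^7) = 7657.6.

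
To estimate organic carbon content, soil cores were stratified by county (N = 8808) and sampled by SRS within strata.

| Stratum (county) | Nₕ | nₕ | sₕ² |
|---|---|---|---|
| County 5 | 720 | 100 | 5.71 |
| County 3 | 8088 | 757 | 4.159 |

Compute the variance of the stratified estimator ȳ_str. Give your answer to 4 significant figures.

0.004528

Var(ȳ_str) = Σₕ Wₕ²(1 − fₕ)sₕ²/nₕ with Wₕ = Nₕ/N, N = 8808.
County 5: Wₕ = 0.08174387; term = 0.08174387²·(1 − 0.13888889)·5.71/100 = 3.2855319 × 10^-4.
County 3: Wₕ = 0.91825613; term = 0.91825613²·(1 − 0.09359545)·4.159/757 = 0.0041989702.
Sum = 0.0045275234.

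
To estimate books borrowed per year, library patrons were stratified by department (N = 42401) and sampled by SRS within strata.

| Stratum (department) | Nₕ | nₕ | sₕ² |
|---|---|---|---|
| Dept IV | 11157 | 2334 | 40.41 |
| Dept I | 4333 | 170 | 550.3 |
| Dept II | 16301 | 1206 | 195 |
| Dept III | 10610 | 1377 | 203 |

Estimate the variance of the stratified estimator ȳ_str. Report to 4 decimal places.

Var(ȳ_str) = Σₕ Wₕ²(1 − fₕ)sₕ²/nₕ with Wₕ = Nₕ/N, N = 42401.
Dept IV: Wₕ = 0.26313059; term = 0.26313059²·(1 − 0.20919602)·40.41/2334 = 9.4798074 × 10^-4.
Dept I: Wₕ = 0.10219099; term = 0.10219099²·(1 − 0.03923379)·550.3/170 = 0.032478315.
Dept II: Wₕ = 0.38444848; term = 0.38444848²·(1 − 0.07398319)·195/1206 = 0.022130054.
Dept III: Wₕ = 0.25022995; term = 0.25022995²·(1 − 0.12978322)·203/1377 = 0.0080328215.
Sum = 0.063589171.

0.0636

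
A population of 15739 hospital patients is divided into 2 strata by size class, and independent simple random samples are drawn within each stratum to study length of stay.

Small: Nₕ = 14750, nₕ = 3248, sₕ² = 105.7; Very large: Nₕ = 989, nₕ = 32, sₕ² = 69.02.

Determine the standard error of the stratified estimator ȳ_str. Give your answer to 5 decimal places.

0.17473

Var(ȳ_str) = Σₕ Wₕ²(1 − fₕ)sₕ²/nₕ with Wₕ = Nₕ/N, N = 15739.
Small: Wₕ = 0.93716246; term = 0.93716246²·(1 − 0.22020339)·105.7/3248 = 0.022287948.
Very large: Wₕ = 0.06283754; term = 0.06283754²·(1 − 0.03235592)·69.02/32 = 0.0082409814.
Sum = 0.030528929.
SE = √(0.030528929) = 0.17473.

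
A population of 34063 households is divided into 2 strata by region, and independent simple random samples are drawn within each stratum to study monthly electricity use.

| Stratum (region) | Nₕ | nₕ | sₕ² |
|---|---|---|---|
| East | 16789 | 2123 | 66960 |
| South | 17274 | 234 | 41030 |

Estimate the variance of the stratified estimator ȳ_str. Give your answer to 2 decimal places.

51.18

Var(ȳ_str) = Σₕ Wₕ²(1 − fₕ)sₕ²/nₕ with Wₕ = Nₕ/N, N = 34063.
East: Wₕ = 0.49288084; term = 0.49288084²·(1 − 0.12645184)·66960/2123 = 6.6932365.
South: Wₕ = 0.50711916; term = 0.50711916²·(1 − 0.01354637)·41030/234 = 44.481802.
Sum = 51.175039.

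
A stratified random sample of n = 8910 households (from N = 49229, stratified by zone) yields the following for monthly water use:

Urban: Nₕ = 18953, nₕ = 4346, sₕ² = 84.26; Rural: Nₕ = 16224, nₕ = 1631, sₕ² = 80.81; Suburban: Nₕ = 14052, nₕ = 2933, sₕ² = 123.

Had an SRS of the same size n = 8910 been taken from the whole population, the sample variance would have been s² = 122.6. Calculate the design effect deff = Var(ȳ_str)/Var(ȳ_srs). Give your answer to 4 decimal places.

Var(ȳ_str) = Σ Wₕ²(1−fₕ)sₕ²/nₕ with Wₕ = Nₕ/49229:
  Urban: (18953/49229)²·(1−4346/18953)·84.26/4346 = 0.0022147703
  Rural: (16224/49229)²·(1−1631/16224)·80.81/1631 = 0.0048402928
  Suburban: (14052/49229)²·(1−2933/14052)·123/2933 = 0.0027036775
  → Var(ȳ_str) = 0.0097587406.
Var(ȳ_srs) = (1 − 8910/49229)·122.6/8910 = 0.011269418.
deff = 0.0097587406 / 0.011269418 = 0.8659.

0.8659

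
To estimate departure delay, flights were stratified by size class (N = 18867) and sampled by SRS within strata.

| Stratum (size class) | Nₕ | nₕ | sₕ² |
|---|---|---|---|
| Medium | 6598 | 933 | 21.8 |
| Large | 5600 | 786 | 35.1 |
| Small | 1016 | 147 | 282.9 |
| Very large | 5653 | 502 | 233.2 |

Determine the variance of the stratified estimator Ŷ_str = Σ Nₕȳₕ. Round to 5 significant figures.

Var(Ŷ_str) = Σₕ Nₕ²(1 − fₕ)sₕ²/nₕ.
Medium: 6598²·(1 − 933/6598)·21.8/933 = 873347.49.
Large: 5600²·(1 − 786/5600)·35.1/786 = 1.2038675 × 10^6.
Small: 1016²·(1 − 147/1016)·282.9/147 = 1.6991397 × 10^6.
Very large: 5653²·(1 − 502/5653)·233.2/502 = 1.3526809 × 10^7.
Sum = 1.7303164 × 10^7.

1.7303 × 10^7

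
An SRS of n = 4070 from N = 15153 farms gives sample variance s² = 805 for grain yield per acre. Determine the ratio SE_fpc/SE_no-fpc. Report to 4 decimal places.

0.8552

f = n/N = 4070/15153 = 0.26859368.
SE_no-fpc = √(s²/n) = 0.44473441; SE_fpc = √((1−f)s²/n) = 0.38034708.
Ratio = √(1−f) = 0.85522297.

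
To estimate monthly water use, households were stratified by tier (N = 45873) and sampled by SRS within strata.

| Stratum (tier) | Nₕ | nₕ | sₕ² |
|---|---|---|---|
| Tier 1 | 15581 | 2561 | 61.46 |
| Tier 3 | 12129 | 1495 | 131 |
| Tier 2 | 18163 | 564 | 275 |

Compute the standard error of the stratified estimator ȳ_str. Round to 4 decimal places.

0.2859

Var(ȳ_str) = Σₕ Wₕ²(1 − fₕ)sₕ²/nₕ with Wₕ = Nₕ/N, N = 45873.
Tier 1: Wₕ = 0.33965513; term = 0.33965513²·(1 − 0.16436686)·61.46/2561 = 0.0023135293.
Tier 3: Wₕ = 0.26440390; term = 0.26440390²·(1 − 0.12325831)·131/1495 = 0.0053707813.
Tier 2: Wₕ = 0.39594097; term = 0.39594097²·(1 − 0.03105214)·275/564 = 0.074065316.
Sum = 0.081749627.
SE = √(0.081749627) = 0.2859.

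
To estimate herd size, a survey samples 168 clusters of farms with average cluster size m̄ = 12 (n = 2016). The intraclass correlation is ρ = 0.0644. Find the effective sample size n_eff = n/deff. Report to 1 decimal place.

deff = 1 + (12 − 1)·0.0644 = 1 + 0.7084 = 1.7084.
n_eff = 2016 / 1.7084 = 1180.1.

1180.1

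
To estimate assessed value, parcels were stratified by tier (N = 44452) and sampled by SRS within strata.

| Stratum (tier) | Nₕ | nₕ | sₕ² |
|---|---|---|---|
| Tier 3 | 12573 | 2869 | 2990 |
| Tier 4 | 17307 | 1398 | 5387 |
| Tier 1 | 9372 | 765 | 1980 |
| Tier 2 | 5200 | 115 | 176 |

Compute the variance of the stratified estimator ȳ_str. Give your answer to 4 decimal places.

Var(ȳ_str) = Σₕ Wₕ²(1 − fₕ)sₕ²/nₕ with Wₕ = Nₕ/N, N = 44452.
Tier 3: Wₕ = 0.28284442; term = 0.28284442²·(1 − 0.22818739)·2990/2869 = 0.064349879.
Tier 4: Wₕ = 0.38934131; term = 0.38934131²·(1 − 0.08077656)·5387/1398 = 0.53693519.
Tier 1: Wₕ = 0.21083416; term = 0.21083416²·(1 − 0.08162612)·1980/765 = 0.10565869.
Tier 2: Wₕ = 0.11698011; term = 0.11698011²·(1 − 0.02211538)·176/115 = 0.020479838.
Sum = 0.7274236.

0.7274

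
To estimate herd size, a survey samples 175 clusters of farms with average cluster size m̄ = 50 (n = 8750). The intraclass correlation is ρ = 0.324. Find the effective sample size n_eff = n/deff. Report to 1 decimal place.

518.5

deff = 1 + (50 − 1)·0.324 = 1 + 15.876 = 16.876.
n_eff = 8750 / 16.876 = 518.5.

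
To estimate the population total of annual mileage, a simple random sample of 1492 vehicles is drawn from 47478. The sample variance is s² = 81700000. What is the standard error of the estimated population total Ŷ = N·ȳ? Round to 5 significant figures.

Var(Ŷ) = N²·Var(ȳ) = N²·(1 − n/N)·s²/n.
f = 1492/47478 = 0.03142508; Var(ȳ) = 0.96857492·81700000/1492 = 53037.916.
Var(Ŷ) = 47478² · 53037.916 = 1.1955597 × 10^14.
SE(Ŷ) = √(1.1955597 × 10^14) = 1.0934 × 10^7.

1.0934 × 10^7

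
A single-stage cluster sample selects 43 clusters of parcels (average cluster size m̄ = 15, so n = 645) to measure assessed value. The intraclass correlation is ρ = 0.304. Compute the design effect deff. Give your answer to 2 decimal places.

5.26

deff = 1 + (15 − 1)·0.304 = 1 + 4.256 = 5.256.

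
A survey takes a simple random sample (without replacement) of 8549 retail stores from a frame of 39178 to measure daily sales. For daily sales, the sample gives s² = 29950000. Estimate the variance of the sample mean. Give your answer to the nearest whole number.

Under SRS without replacement, Var(ȳ) = (1 − f)·s²/n with f = n/N = 8549/39178 = 0.21820920.
Var(ȳ) = (1 − 0.21820920)·29950000/8549 = 0.78179080·3503.3337 = 2738.8741.

2739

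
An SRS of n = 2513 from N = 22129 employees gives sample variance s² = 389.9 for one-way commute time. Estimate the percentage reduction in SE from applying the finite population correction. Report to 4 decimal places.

f = n/N = 2513/22129 = 0.11356139.
SE_no-fpc = √(s²/n) = 0.39389491; SE_fpc = √((1−f)s²/n) = 0.37085548.
Ratio = √(1−f) = 0.94150869. Reduction = 100·(1 − 0.94150869) = 5.8491%.

5.8491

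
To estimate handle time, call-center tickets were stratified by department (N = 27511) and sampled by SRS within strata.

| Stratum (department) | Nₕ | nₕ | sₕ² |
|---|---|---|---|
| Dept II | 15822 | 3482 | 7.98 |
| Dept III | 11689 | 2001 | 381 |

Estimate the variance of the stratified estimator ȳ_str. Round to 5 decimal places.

0.02908

Var(ȳ_str) = Σₕ Wₕ²(1 − fₕ)sₕ²/nₕ with Wₕ = Nₕ/N, N = 27511.
Dept II: Wₕ = 0.57511541; term = 0.57511541²·(1 − 0.22007332)·7.98/3482 = 5.9120474 × 10^-4.
Dept III: Wₕ = 0.42488459; term = 0.42488459²·(1 − 0.17118659)·381/2001 = 0.028488962.
Sum = 0.029080167.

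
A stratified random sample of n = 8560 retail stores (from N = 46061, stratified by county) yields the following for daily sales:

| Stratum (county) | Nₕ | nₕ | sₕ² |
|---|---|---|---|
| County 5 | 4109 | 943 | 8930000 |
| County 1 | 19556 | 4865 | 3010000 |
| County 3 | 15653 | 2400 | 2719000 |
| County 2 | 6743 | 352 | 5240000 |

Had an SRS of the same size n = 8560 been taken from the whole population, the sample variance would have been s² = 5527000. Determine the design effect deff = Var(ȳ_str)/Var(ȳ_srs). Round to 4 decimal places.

1.0558

Var(ȳ_str) = Σ Wₕ²(1−fₕ)sₕ²/nₕ with Wₕ = Nₕ/46061:
  County 5: (4109/46061)²·(1−943/4109)·8930000/943 = 58.065757
  County 1: (19556/46061)²·(1−4865/19556)·3010000/4865 = 83.781535
  County 3: (15653/46061)²·(1−2400/15653)·2719000/2400 = 110.77532
  County 2: (6743/46061)²·(1−352/6743)·5240000/352 = 302.3736
  → Var(ȳ_str) = 554.99621.
Var(ȳ_srs) = (1 − 8560/46061)·5527000/8560 = 525.68452.
deff = 554.99621 / 525.68452 = 1.0558.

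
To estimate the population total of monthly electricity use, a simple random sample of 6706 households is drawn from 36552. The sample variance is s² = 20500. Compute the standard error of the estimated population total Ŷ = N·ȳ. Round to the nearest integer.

Var(Ŷ) = N²·Var(ȳ) = N²·(1 − n/N)·s²/n.
f = 6706/36552 = 0.18346465; Var(ȳ) = 0.81653535·20500/6706 = 2.4961191.
Var(Ŷ) = 36552² · 2.4961191 = 3.3349367 × 10^9.
SE(Ŷ) = √(3.3349367 × 10^9) = 57749.

57749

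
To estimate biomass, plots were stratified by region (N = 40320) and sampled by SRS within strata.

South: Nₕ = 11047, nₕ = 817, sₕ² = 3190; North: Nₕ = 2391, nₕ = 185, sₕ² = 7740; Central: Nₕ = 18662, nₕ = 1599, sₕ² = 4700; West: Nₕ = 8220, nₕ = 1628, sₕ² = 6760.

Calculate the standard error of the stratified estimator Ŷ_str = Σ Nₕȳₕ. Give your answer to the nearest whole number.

42695

Var(Ŷ_str) = Σₕ Nₕ²(1 − fₕ)sₕ²/nₕ.
South: 11047²·(1 − 817/11047)·3190/817 = 4.4125396 × 10^8.
North: 2391²·(1 − 185/2391)·7740/185 = 2.206756 × 10^8.
Central: 18662²·(1 − 1599/18662)·4700/1599 = 9.3597224 × 10^8.
West: 8220²·(1 − 1628/8220)·6760/1628 = 2.2499937 × 10^8.
Sum = 1.8229012 × 10^9.
SE = √(1.8229012 × 10^9) = 42695.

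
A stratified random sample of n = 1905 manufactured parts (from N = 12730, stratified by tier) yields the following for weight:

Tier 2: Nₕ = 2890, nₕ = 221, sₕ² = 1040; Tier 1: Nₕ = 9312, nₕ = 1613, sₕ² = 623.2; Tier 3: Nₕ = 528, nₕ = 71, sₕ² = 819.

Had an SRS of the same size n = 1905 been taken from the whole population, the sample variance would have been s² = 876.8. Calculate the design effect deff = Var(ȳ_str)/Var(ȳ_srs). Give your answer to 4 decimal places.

Var(ȳ_str) = Σ Wₕ²(1−fₕ)sₕ²/nₕ with Wₕ = Nₕ/12730:
  Tier 2: (2890/12730)²·(1−221/2890)·1040/221 = 0.22399105
  Tier 1: (9312/12730)²·(1−1613/9312)·623.2/1613 = 0.17092814
  Tier 3: (528/12730)²·(1−71/528)·819/71 = 0.017175875
  → Var(ȳ_str) = 0.41209507.
Var(ȳ_srs) = (1 − 1905/12730)·876.8/1905 = 0.3913858.
deff = 0.41209507 / 0.3913858 = 1.0529.

1.0529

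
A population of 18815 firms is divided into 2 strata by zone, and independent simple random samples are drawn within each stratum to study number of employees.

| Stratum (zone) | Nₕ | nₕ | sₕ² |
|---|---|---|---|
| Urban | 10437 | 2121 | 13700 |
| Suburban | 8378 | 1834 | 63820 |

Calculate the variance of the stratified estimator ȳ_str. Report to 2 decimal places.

Var(ȳ_str) = Σₕ Wₕ²(1 − fₕ)sₕ²/nₕ with Wₕ = Nₕ/N, N = 18815.
Urban: Wₕ = 0.55471698; term = 0.55471698²·(1 − 0.20321932)·13700/2121 = 1.5836588.
Suburban: Wₕ = 0.44528302; term = 0.44528302²·(1 − 0.21890666)·63820/1834 = 5.3893039.
Sum = 6.9729627.

6.97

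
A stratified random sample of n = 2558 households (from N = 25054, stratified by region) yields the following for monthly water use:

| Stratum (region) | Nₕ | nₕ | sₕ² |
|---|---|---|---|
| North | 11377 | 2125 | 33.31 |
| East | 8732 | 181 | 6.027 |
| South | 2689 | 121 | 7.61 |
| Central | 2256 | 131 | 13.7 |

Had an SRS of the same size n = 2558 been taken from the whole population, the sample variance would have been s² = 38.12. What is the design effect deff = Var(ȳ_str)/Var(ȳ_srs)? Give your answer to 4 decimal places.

Var(ȳ_str) = Σ Wₕ²(1−fₕ)sₕ²/nₕ with Wₕ = Nₕ/25054:
  North: (11377/25054)²·(1−2125/11377)·33.31/2125 = 0.0026286026
  East: (8732/25054)²·(1−181/8732)·6.027/181 = 0.0039609477
  South: (2689/25054)²·(1−121/2689)·7.61/121 = 6.9188029 × 10^-4
  Central: (2256/25054)²·(1−131/2256)·13.7/131 = 7.9871742 × 10^-4
  → Var(ȳ_str) = 0.008080148.
Var(ȳ_srs) = (1 − 2558/25054)·38.12/2558 = 0.013380754.
deff = 0.008080148 / 0.013380754 = 0.6039.

0.6039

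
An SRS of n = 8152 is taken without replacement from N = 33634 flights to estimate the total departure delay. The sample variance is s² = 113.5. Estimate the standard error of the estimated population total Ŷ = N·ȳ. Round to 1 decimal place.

3454.4

Var(Ŷ) = N²·Var(ȳ) = N²·(1 − n/N)·s²/n.
f = 8152/33634 = 0.24237379; Var(ȳ) = 0.75762621·113.5/8152 = 0.010548402.
Var(Ŷ) = 33634² · 0.010548402 = 1.1932837 × 10^7.
SE(Ŷ) = √(1.1932837 × 10^7) = 3454.4.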